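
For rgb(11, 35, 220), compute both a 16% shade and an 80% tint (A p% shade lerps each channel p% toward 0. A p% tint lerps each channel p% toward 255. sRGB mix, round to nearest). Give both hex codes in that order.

#091DB9, #CED3F8

16% shade:
  R: 11 − 1.76 = 9.24 → 9
  G: 35 − 5.6 = 29.4 → 29
  B: 220 + 0.16×(0−220) = 220 − 35.2 = 184.8 → 185
  → #091DB9
80% tint:
  R: 11 + 195.2 = 206.2 → 206
  G: 35 + 176 = 211 → 211
  B: 220 + 0.8×(255−220) = 220 + 28 = 248 → 248
  → #CED3F8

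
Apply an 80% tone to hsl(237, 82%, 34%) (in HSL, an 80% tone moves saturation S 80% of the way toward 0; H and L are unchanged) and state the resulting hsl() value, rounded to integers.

hsl(237, 16%, 34%)

S moves 80% from 82 toward 0: 82 − 65.6 = 16.4 → 16.
H and L are unchanged.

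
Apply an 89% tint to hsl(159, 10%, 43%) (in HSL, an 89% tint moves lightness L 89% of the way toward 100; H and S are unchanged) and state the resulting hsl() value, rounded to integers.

L moves 89% from 43 toward 100: 43 + 50.73 = 93.73 → 94.
H and S are unchanged.

hsl(159, 10%, 94%)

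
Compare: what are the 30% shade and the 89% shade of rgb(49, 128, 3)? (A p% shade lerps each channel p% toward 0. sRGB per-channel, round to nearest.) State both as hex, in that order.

30% shade:
  R: 49 + 0.3×(0−49) = 49 − 14.7 = 34.3 → 34
  G: 128 − 38.4 = 89.6 → 90
  B: 3 + 0.3×(0−3) = 3 − 0.9 = 2.1 → 2
  → #225A02
89% shade:
  R: 49 + 0.89×(0−49) = 49 − 43.61 = 5.39 → 5
  G: 128 + 0.89×(0−128) = 128 − 113.92 = 14.08 → 14
  B: 3 + 0.89×(0−3) = 3 − 2.67 = 0.33 → 0
  → #050E00

#225A02, #050E00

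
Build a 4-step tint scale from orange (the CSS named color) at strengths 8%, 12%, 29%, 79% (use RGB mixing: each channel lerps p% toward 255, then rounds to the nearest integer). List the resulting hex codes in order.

#FFAC14, #FFB01F, #FFBF4A, #FFECC9

CSS orange is rgb(255, 165, 0).
8%: (255→255, 165 + 7.2 = 172.2→172, 0 + 20.4 = 20.4→20) → #FFAC14
12%: (255→255, 165 + 10.8 = 175.8→176, 0 + 30.6 = 30.6→31) → #FFB01F
29%: (255→255, 165 + 26.1 = 191.1→191, 0 + 73.95 = 73.95→74) → #FFBF4A
79%: (255→255, 165 + 71.1 = 236.1→236, 0 + 201.45 = 201.45→201) → #FFECC9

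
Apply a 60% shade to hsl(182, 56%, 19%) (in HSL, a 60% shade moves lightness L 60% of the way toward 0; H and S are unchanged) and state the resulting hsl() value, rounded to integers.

hsl(182, 56%, 8%)

L moves 60% from 19 toward 0: 19 − 11.4 = 7.6 → 8.
H and S are unchanged.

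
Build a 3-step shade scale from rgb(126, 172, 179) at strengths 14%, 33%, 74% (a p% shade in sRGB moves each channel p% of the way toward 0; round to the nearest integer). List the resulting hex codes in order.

14%: (126 − 17.64 = 108.36→108, 172 − 24.08 = 147.92→148, 179 − 25.06 = 153.94→154) → #6C949A
33%: (126 − 41.58 = 84.42→84, 172 − 56.76 = 115.24→115, 179 − 59.07 = 119.93→120) → #547378
74%: (126 − 93.24 = 32.76→33, 172 − 127.28 = 44.72→45, 179 − 132.46 = 46.54→47) → #212D2F

#6C949A, #547378, #212D2F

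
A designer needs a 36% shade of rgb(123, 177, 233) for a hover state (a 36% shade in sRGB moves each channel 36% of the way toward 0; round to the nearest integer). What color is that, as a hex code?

#4F7195

A 36% shade moves each channel 36% toward 0:
  R: 123 − 44.28 = 78.72 → 79
  G: 177 + 0.36×(0−177) = 177 − 63.72 = 113.28 → 113
  B: 233 + 0.36×(0−233) = 233 − 83.88 = 149.12 → 149
rgb(79, 113, 149) = #4F7195.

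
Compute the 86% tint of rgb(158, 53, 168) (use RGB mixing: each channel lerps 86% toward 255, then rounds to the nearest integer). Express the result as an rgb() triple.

rgb(241, 227, 243)

Per channel, c → c + 0.86(255 − c):
  R: 158 + 0.86×(255−158) = 158 + 83.42 = 241.42 → 241
  G: 53 + 0.86×(255−53) = 53 + 173.72 = 226.72 → 227
  B: 168 + 0.86×(255−168) = 168 + 74.82 = 242.82 → 243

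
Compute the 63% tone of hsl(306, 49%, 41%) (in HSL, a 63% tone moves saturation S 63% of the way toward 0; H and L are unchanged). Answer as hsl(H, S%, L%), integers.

hsl(306, 18%, 41%)

S moves 63% from 49 toward 0: 49 − 30.87 = 18.13 → 18.
H and L are unchanged.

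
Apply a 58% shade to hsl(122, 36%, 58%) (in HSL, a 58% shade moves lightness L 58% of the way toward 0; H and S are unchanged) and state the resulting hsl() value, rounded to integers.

L moves 58% from 58 toward 0: 58 − 33.64 = 24.36 → 24.
H and S are unchanged.

hsl(122, 36%, 24%)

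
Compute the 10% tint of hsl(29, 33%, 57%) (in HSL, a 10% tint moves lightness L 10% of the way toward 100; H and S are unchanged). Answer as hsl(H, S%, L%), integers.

hsl(29, 33%, 61%)

L moves 10% from 57 toward 100: 57 + 4.3 = 61.3 → 61.
H and S are unchanged.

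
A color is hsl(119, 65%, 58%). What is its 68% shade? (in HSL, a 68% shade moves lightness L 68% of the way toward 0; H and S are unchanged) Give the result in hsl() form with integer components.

L moves 68% from 58 toward 0: 58 − 39.44 = 18.56 → 19.
H and S are unchanged.

hsl(119, 65%, 19%)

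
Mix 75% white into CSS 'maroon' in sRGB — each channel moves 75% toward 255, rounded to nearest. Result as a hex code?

CSS maroon is rgb(128, 0, 0).
Per channel, c → c + 0.75(255 − c):
  R: 128 + 95.25 = 223.25 → 223
  G: 0 + 0.75×(255−0) = 0 + 191.25 = 191.25 → 191
  B: 0 + 191.25 = 191.25 → 191
rgb(223, 191, 191) = #dfbfbf.

#dfbfbf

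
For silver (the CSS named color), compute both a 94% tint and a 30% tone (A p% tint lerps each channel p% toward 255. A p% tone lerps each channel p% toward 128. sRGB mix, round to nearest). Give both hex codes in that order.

CSS silver is rgb(192, 192, 192).
94% tint:
  R: 192 + 0.94×(255−192) = 192 + 59.22 = 251.22 → 251
  G: 192 + 0.94×(255−192) = 192 + 59.22 = 251.22 → 251
  B: 192 + 0.94×(255−192) = 192 + 59.22 = 251.22 → 251
  → #fbfbfb
30% tone:
  R: 192 + 0.3×(128−192) = 192 − 19.2 = 172.8 → 173
  G: 192 − 19.2 = 172.8 → 173
  B: 192 + 0.3×(128−192) = 192 − 19.2 = 172.8 → 173
  → #adadad

#fbfbfb, #adadad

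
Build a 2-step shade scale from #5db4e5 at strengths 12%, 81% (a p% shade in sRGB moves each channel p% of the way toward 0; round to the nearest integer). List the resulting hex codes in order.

#5db4e5 is rgb(93, 180, 229).
12%: (93 − 11.16 = 81.84→82, 180 − 21.6 = 158.4→158, 229 − 27.48 = 201.52→202) → #529eca
81%: (93 − 75.33 = 17.67→18, 180 − 145.8 = 34.2→34, 229 − 185.49 = 43.51→44) → #12222c

#529eca, #12222c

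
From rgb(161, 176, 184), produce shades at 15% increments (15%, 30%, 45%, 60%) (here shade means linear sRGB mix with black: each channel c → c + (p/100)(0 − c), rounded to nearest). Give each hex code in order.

#89969c, #717b81, #596165, #40464a

15%: (161 − 24.15 = 136.85→137, 176 − 26.4 = 149.6→150, 184 − 27.6 = 156.4→156) → #89969c
30%: (161 − 48.3 = 112.7→113, 176 − 52.8 = 123.2→123, 184 − 55.2 = 128.8→129) → #717b81
45%: (161 − 72.45 = 88.55→89, 176 − 79.2 = 96.8→97, 184 − 82.8 = 101.2→101) → #596165
60%: (161 − 96.6 = 64.4→64, 176 − 105.6 = 70.4→70, 184 − 110.4 = 73.6→74) → #40464a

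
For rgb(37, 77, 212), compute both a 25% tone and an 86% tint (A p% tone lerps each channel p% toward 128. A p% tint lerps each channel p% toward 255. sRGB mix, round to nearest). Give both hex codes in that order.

#3C5ABF, #E0E6F9

25% tone:
  R: 37 + 0.25×(128−37) = 37 + 22.75 = 59.75 → 60
  G: 77 + 12.75 = 89.75 → 90
  B: 212 − 21 = 191 → 191
  → #3C5ABF
86% tint:
  R: 37 + 0.86×(255−37) = 37 + 187.48 = 224.48 → 224
  G: 77 + 153.08 = 230.08 → 230
  B: 212 + 36.98 = 248.98 → 249
  → #E0E6F9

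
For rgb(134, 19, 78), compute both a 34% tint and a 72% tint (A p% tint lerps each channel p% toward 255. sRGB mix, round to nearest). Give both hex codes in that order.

#af638a, #ddbdcd

34% tint:
  R: 134 + 0.34×(255−134) = 134 + 41.14 = 175.14 → 175
  G: 19 + 0.34×(255−19) = 19 + 80.24 = 99.24 → 99
  B: 78 + 60.18 = 138.18 → 138
  → #af638a
72% tint:
  R: 134 + 87.12 = 221.12 → 221
  G: 19 + 169.92 = 188.92 → 189
  B: 78 + 127.44 = 205.44 → 205
  → #ddbdcd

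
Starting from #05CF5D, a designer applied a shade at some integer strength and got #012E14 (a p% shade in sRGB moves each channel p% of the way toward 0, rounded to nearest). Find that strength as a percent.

#05CF5D is rgb(5, 207, 93); #012E14 is rgb(1, 46, 20).
On the G channel (widest range): 46 ≈ 207 + (p/100)(0 − 207), so p ≈ 100×(46 − 207)/(0 − 207) = -16100/-207 = 77.78.
p = 78 reproduces all three channels after rounding.

78%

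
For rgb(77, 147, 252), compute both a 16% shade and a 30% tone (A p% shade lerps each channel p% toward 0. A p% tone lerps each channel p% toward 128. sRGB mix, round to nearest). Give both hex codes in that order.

16% shade:
  R: 77 − 12.32 = 64.68 → 65
  G: 147 − 23.52 = 123.48 → 123
  B: 252 + 0.16×(0−252) = 252 − 40.32 = 211.68 → 212
  → #417BD4
30% tone:
  R: 77 + 0.3×(128−77) = 77 + 15.3 = 92.3 → 92
  G: 147 + 0.3×(128−147) = 147 − 5.7 = 141.3 → 141
  B: 252 − 37.2 = 214.8 → 215
  → #5C8DD7

#417BD4, #5C8DD7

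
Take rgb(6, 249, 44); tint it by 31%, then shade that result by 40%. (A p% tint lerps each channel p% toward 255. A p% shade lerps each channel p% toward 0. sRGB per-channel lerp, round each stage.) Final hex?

#329741

A 31% tint moves each channel 31% toward 255:
  R: 6 + 0.31×(255−6) = 6 + 77.19 = 83.19 → 83
  G: 249 + 0.31×(255−249) = 249 + 1.86 = 250.86 → 251
  B: 44 + 0.31×(255−44) = 44 + 65.41 = 109.41 → 109
After the tint: rgb(83, 251, 109) = #53fb6d.
A 40% shade moves each channel 40% toward 0:
  R: 83 + 0.4×(0−83) = 83 − 33.2 = 49.8 → 50
  G: 251 − 100.4 = 150.6 → 151
  B: 109 + 0.4×(0−109) = 109 − 43.6 = 65.4 → 65
rgb(50, 151, 65) = #329741.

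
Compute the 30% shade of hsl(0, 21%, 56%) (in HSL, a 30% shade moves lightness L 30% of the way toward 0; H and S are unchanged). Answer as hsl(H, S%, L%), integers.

L moves 30% from 56 toward 0: 56 − 16.8 = 39.2 → 39.
H and S are unchanged.

hsl(0, 21%, 39%)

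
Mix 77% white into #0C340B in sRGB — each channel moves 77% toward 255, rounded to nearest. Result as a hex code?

#C7D0C7

#0C340B is rgb(12, 52, 11).
Per channel, c → c + 0.77(255 − c):
  R: 12 + 187.11 = 199.11 → 199
  G: 52 + 0.77×(255−52) = 52 + 156.31 = 208.31 → 208
  B: 11 + 0.77×(255−11) = 11 + 187.88 = 198.88 → 199
rgb(199, 208, 199) = #C7D0C7.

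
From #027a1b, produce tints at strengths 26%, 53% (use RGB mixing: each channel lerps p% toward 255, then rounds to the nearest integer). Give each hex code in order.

#027a1b is rgb(2, 122, 27).
26%: (2 + 65.78 = 67.78→68, 122 + 34.58 = 156.58→157, 27 + 59.28 = 86.28→86) → #449d56
53%: (2 + 134.09 = 136.09→136, 122 + 70.49 = 192.49→192, 27 + 120.84 = 147.84→148) → #88c094

#449d56, #88c094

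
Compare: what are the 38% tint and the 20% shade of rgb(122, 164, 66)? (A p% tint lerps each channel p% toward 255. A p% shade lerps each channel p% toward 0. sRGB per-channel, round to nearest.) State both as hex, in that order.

38% tint:
  R: 122 + 0.38×(255−122) = 122 + 50.54 = 172.54 → 173
  G: 164 + 34.58 = 198.58 → 199
  B: 66 + 71.82 = 137.82 → 138
  → #ADC78A
20% shade:
  R: 122 + 0.2×(0−122) = 122 − 24.4 = 97.6 → 98
  G: 164 + 0.2×(0−164) = 164 − 32.8 = 131.2 → 131
  B: 66 − 13.2 = 52.8 → 53
  → #628335

#ADC78A, #628335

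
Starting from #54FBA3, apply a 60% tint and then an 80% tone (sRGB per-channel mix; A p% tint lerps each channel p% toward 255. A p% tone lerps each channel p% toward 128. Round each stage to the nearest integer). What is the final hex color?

#54FBA3 is rgb(84, 251, 163).
Lerp each channel 60% toward 255:
  R: 84 + 0.6×(255−84) = 84 + 102.6 = 186.6 → 187
  G: 251 + 2.4 = 253.4 → 253
  B: 163 + 55.2 = 218.2 → 218
After the tint: rgb(187, 253, 218) = #BBFDDA.
An 80% tone moves each channel 80% toward 128:
  R: 187 − 47.2 = 139.8 → 140
  G: 253 − 100 = 153 → 153
  B: 218 + 0.8×(128−218) = 218 − 72 = 146 → 146
rgb(140, 153, 146) = #8C9992.

#8C9992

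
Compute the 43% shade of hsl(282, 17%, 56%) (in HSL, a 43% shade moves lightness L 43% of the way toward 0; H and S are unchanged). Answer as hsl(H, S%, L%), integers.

L moves 43% from 56 toward 0: 56 − 24.08 = 31.92 → 32.
H and S are unchanged.

hsl(282, 17%, 32%)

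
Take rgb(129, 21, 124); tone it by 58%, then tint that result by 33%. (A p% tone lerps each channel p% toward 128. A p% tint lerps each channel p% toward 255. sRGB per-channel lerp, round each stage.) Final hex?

#aa8ca9

Per channel, c → c + 0.58(128 − c):
  R: 129 − 0.58 = 128.42 → 128
  G: 21 + 62.06 = 83.06 → 83
  B: 124 + 2.32 = 126.32 → 126
After the tone: rgb(128, 83, 126) = #80537e.
Lerp each channel 33% toward 255:
  R: 128 + 0.33×(255−128) = 128 + 41.91 = 169.91 → 170
  G: 83 + 0.33×(255−83) = 83 + 56.76 = 139.76 → 140
  B: 126 + 0.33×(255−126) = 126 + 42.57 = 168.57 → 169
rgb(170, 140, 169) = #aa8ca9.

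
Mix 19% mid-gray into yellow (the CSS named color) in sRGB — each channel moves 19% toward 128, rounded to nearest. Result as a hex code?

CSS yellow is rgb(255, 255, 0).
A 19% tone moves each channel 19% toward 128:
  R: 255 + 0.19×(128−255) = 255 − 24.13 = 230.87 → 231
  G: 255 + 0.19×(128−255) = 255 − 24.13 = 230.87 → 231
  B: 0 + 0.19×(128−0) = 0 + 24.32 = 24.32 → 24
rgb(231, 231, 24) = #E7E718.

#E7E718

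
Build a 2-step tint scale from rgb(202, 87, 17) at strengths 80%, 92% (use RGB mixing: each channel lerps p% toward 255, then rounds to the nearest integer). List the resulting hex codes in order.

80%: (202 + 42.4 = 244.4→244, 87 + 134.4 = 221.4→221, 17 + 190.4 = 207.4→207) → #f4ddcf
92%: (202 + 48.76 = 250.76→251, 87 + 154.56 = 241.56→242, 17 + 218.96 = 235.96→236) → #fbf2ec

#f4ddcf, #fbf2ec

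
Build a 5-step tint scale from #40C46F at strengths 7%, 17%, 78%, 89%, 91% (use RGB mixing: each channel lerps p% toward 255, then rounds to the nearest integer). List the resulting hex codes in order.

#40C46F is rgb(64, 196, 111).
7%: (64 + 13.37 = 77.37→77, 196 + 4.13 = 200.13→200, 111 + 10.08 = 121.08→121) → #4DC879
17%: (64 + 32.47 = 96.47→96, 196 + 10.03 = 206.03→206, 111 + 24.48 = 135.48→135) → #60CE87
78%: (64 + 148.98 = 212.98→213, 196 + 46.02 = 242.02→242, 111 + 112.32 = 223.32→223) → #D5F2DF
89%: (64 + 169.99 = 233.99→234, 196 + 52.51 = 248.51→249, 111 + 128.16 = 239.16→239) → #EAF9EF
91%: (64 + 173.81 = 237.81→238, 196 + 53.69 = 249.69→250, 111 + 131.04 = 242.04→242) → #EEFAF2

#4DC879, #60CE87, #D5F2DF, #EAF9EF, #EEFAF2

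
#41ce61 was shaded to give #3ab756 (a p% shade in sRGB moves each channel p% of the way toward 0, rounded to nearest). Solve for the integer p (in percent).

11%

#41ce61 is rgb(65, 206, 97); #3ab756 is rgb(58, 183, 86).
On the G channel (widest range): 183 ≈ 206 + (p/100)(0 − 206), so p ≈ 100×(183 − 206)/(0 − 206) = -2300/-206 = 11.17.
p = 11 reproduces all three channels after rounding.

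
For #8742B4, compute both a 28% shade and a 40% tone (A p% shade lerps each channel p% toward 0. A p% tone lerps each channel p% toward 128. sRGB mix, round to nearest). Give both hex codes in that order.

#8742B4 is rgb(135, 66, 180).
28% shade:
  R: 135 − 37.8 = 97.2 → 97
  G: 66 − 18.48 = 47.52 → 48
  B: 180 − 50.4 = 129.6 → 130
  → #613082
40% tone:
  R: 135 + 0.4×(128−135) = 135 − 2.8 = 132.2 → 132
  G: 66 + 24.8 = 90.8 → 91
  B: 180 − 20.8 = 159.2 → 159
  → #845B9F

#613082, #845B9F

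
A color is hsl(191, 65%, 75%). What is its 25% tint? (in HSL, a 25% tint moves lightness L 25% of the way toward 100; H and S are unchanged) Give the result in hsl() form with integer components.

L moves 25% from 75 toward 100: 75 + 6.25 = 81.25 → 81.
H and S are unchanged.

hsl(191, 65%, 81%)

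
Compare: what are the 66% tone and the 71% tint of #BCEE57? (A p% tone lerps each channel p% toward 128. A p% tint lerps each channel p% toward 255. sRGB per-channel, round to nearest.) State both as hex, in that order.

#BCEE57 is rgb(188, 238, 87).
66% tone:
  R: 188 + 0.66×(128−188) = 188 − 39.6 = 148.4 → 148
  G: 238 + 0.66×(128−238) = 238 − 72.6 = 165.4 → 165
  B: 87 + 0.66×(128−87) = 87 + 27.06 = 114.06 → 114
  → #94A572
71% tint:
  R: 188 + 0.71×(255−188) = 188 + 47.57 = 235.57 → 236
  G: 238 + 12.07 = 250.07 → 250
  B: 87 + 119.28 = 206.28 → 206
  → #ECFACE

#94A572, #ECFACE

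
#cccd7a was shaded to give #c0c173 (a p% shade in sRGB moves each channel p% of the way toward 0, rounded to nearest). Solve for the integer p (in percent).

6%

#cccd7a is rgb(204, 205, 122); #c0c173 is rgb(192, 193, 115).
On the G channel (widest range): 193 ≈ 205 + (p/100)(0 − 205), so p ≈ 100×(193 − 205)/(0 − 205) = -1200/-205 = 5.85.
p = 6 reproduces all three channels after rounding.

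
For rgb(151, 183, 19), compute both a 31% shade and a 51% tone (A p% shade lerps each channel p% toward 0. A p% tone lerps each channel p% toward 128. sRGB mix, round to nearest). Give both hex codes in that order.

31% shade:
  R: 151 − 46.81 = 104.19 → 104
  G: 183 − 56.73 = 126.27 → 126
  B: 19 + 0.31×(0−19) = 19 − 5.89 = 13.11 → 13
  → #687E0D
51% tone:
  R: 151 − 11.73 = 139.27 → 139
  G: 183 − 28.05 = 154.95 → 155
  B: 19 + 55.59 = 74.59 → 75
  → #8B9B4B

#687E0D, #8B9B4B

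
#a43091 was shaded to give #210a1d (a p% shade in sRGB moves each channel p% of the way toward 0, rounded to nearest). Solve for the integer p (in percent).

80%

#a43091 is rgb(164, 48, 145); #210a1d is rgb(33, 10, 29).
On the R channel (widest range): 33 ≈ 164 + (p/100)(0 − 164), so p ≈ 100×(33 − 164)/(0 − 164) = -13100/-164 = 79.88.
p = 80 reproduces all three channels after rounding.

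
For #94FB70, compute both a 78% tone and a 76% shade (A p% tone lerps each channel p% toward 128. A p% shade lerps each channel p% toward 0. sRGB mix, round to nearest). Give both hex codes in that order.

#849B7C, #243C1B

#94FB70 is rgb(148, 251, 112).
78% tone:
  R: 148 + 0.78×(128−148) = 148 − 15.6 = 132.4 → 132
  G: 251 − 95.94 = 155.06 → 155
  B: 112 + 0.78×(128−112) = 112 + 12.48 = 124.48 → 124
  → #849B7C
76% shade:
  R: 148 + 0.76×(0−148) = 148 − 112.48 = 35.52 → 36
  G: 251 − 190.76 = 60.24 → 60
  B: 112 + 0.76×(0−112) = 112 − 85.12 = 26.88 → 27
  → #243C1B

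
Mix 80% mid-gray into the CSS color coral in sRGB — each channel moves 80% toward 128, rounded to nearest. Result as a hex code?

#998076

CSS coral is rgb(255, 127, 80).
An 80% tone moves each channel 80% toward 128:
  R: 255 + 0.8×(128−255) = 255 − 101.6 = 153.4 → 153
  G: 127 + 0.8×(128−127) = 127 + 0.8 = 127.8 → 128
  B: 80 + 0.8×(128−80) = 80 + 38.4 = 118.4 → 118
rgb(153, 128, 118) = #998076.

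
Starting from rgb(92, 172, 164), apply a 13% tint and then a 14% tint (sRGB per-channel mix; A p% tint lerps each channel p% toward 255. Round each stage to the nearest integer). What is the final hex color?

#85C1BB

Lerp each channel 13% toward 255:
  R: 92 + 21.19 = 113.19 → 113
  G: 172 + 0.13×(255−172) = 172 + 10.79 = 182.79 → 183
  B: 164 + 0.13×(255−164) = 164 + 11.83 = 175.83 → 176
After the tint: rgb(113, 183, 176) = #71B7B0.
A 14% tint moves each channel 14% toward 255:
  R: 113 + 19.88 = 132.88 → 133
  G: 183 + 10.08 = 193.08 → 193
  B: 176 + 11.06 = 187.06 → 187
rgb(133, 193, 187) = #85C1BB.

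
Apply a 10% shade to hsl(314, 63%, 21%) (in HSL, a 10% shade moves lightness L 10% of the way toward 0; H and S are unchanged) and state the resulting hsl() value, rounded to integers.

hsl(314, 63%, 19%)

L moves 10% from 21 toward 0: 21 − 2.1 = 18.9 → 19.
H and S are unchanged.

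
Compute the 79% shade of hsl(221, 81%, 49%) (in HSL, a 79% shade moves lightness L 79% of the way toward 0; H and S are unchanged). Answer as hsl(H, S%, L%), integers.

L moves 79% from 49 toward 0: 49 − 38.71 = 10.29 → 10.
H and S are unchanged.

hsl(221, 81%, 10%)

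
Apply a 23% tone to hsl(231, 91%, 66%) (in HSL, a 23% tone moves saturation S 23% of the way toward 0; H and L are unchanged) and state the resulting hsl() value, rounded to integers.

S moves 23% from 91 toward 0: 91 − 20.93 = 70.07 → 70.
H and L are unchanged.

hsl(231, 70%, 66%)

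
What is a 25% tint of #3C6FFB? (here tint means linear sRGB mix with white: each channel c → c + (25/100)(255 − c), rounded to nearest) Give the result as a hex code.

#6D93FC

#3C6FFB is rgb(60, 111, 251).
Per channel, c → c + 0.25(255 − c):
  R: 60 + 0.25×(255−60) = 60 + 48.75 = 108.75 → 109
  G: 111 + 0.25×(255−111) = 111 + 36 = 147 → 147
  B: 251 + 0.25×(255−251) = 251 + 1 = 252 → 252
rgb(109, 147, 252) = #6D93FC.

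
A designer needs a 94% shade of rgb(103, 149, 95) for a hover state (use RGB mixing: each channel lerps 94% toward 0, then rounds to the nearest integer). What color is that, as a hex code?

#060906

Per channel, c → c + 0.94(0 − c):
  R: 103 + 0.94×(0−103) = 103 − 96.82 = 6.18 → 6
  G: 149 + 0.94×(0−149) = 149 − 140.06 = 8.94 → 9
  B: 95 − 89.3 = 5.7 → 6
rgb(6, 9, 6) = #060906.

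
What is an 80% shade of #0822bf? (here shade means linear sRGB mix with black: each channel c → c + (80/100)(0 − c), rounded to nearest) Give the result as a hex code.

#0822bf is rgb(8, 34, 191).
Lerp each channel 80% toward 0:
  R: 8 + 0.8×(0−8) = 8 − 6.4 = 1.6 → 2
  G: 34 + 0.8×(0−34) = 34 − 27.2 = 6.8 → 7
  B: 191 + 0.8×(0−191) = 191 − 152.8 = 38.2 → 38
rgb(2, 7, 38) = #020726.

#020726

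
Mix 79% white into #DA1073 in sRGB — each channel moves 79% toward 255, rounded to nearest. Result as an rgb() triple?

rgb(247, 205, 226)

#DA1073 is rgb(218, 16, 115).
Per channel, c → c + 0.79(255 − c):
  R: 218 + 0.79×(255−218) = 218 + 29.23 = 247.23 → 247
  G: 16 + 0.79×(255−16) = 16 + 188.81 = 204.81 → 205
  B: 115 + 0.79×(255−115) = 115 + 110.6 = 225.6 → 226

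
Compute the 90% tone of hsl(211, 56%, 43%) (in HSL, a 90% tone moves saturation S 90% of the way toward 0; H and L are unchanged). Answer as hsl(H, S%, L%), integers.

S moves 90% from 56 toward 0: 56 − 50.4 = 5.6 → 6.
H and L are unchanged.

hsl(211, 6%, 43%)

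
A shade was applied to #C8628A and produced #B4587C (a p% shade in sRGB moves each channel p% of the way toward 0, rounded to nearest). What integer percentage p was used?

10%

#C8628A is rgb(200, 98, 138); #B4587C is rgb(180, 88, 124).
On the R channel (widest range): 180 ≈ 200 + (p/100)(0 − 200), so p ≈ 100×(180 − 200)/(0 − 200) = -2000/-200 = 10.00.
p = 10 reproduces all three channels after rounding.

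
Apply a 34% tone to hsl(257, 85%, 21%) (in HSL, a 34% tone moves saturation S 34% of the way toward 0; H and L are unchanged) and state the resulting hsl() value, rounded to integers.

hsl(257, 56%, 21%)

S moves 34% from 85 toward 0: 85 − 28.9 = 56.1 → 56.
H and L are unchanged.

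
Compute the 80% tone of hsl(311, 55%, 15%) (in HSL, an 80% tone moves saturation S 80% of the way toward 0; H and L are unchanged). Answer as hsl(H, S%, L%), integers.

S moves 80% from 55 toward 0: 55 − 44 = 11 → 11.
H and L are unchanged.

hsl(311, 11%, 15%)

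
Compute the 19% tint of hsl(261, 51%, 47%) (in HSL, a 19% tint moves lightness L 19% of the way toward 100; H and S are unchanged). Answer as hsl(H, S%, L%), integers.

L moves 19% from 47 toward 100: 47 + 10.07 = 57.07 → 57.
H and S are unchanged.

hsl(261, 51%, 57%)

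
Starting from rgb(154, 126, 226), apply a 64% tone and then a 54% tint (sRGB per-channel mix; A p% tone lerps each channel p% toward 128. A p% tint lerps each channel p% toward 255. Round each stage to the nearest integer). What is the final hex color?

Lerp each channel 64% toward 128:
  R: 154 + 0.64×(128−154) = 154 − 16.64 = 137.36 → 137
  G: 126 + 1.28 = 127.28 → 127
  B: 226 + 0.64×(128−226) = 226 − 62.72 = 163.28 → 163
After the tone: rgb(137, 127, 163) = #897fa3.
A 54% tint moves each channel 54% toward 255:
  R: 137 + 0.54×(255−137) = 137 + 63.72 = 200.72 → 201
  G: 127 + 0.54×(255−127) = 127 + 69.12 = 196.12 → 196
  B: 163 + 49.68 = 212.68 → 213
rgb(201, 196, 213) = #c9c4d5.

#c9c4d5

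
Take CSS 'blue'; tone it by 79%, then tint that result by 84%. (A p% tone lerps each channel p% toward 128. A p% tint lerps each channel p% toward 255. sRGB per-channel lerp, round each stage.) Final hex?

CSS blue is rgb(0, 0, 255).
Per channel, c → c + 0.79(128 − c):
  R: 0 + 0.79×(128−0) = 0 + 101.12 = 101.12 → 101
  G: 0 + 0.79×(128−0) = 0 + 101.12 = 101.12 → 101
  B: 255 + 0.79×(128−255) = 255 − 100.33 = 154.67 → 155
After the tone: rgb(101, 101, 155) = #65659b.
Per channel, c → c + 0.84(255 − c):
  R: 101 + 129.36 = 230.36 → 230
  G: 101 + 0.84×(255−101) = 101 + 129.36 = 230.36 → 230
  B: 155 + 0.84×(255−155) = 155 + 84 = 239 → 239
rgb(230, 230, 239) = #e6e6ef.

#e6e6ef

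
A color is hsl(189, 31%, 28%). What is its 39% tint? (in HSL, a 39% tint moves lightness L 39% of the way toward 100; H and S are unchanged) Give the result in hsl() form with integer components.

L moves 39% from 28 toward 100: 28 + 28.08 = 56.08 → 56.
H and S are unchanged.

hsl(189, 31%, 56%)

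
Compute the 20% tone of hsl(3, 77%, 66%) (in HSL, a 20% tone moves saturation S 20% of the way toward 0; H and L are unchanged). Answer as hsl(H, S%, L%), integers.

hsl(3, 62%, 66%)

S moves 20% from 77 toward 0: 77 − 15.4 = 61.6 → 62.
H and L are unchanged.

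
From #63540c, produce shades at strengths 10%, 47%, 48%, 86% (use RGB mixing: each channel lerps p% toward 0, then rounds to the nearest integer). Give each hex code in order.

#63540c is rgb(99, 84, 12).
10%: (99 − 9.9 = 89.1→89, 84 − 8.4 = 75.6→76, 12 − 1.2 = 10.8→11) → #594c0b
47%: (99 − 46.53 = 52.47→52, 84 − 39.48 = 44.52→45, 12 − 5.64 = 6.36→6) → #342d06
48%: (99 − 47.52 = 51.48→51, 84 − 40.32 = 43.68→44, 12 − 5.76 = 6.24→6) → #332c06
86%: (99 − 85.14 = 13.86→14, 84 − 72.24 = 11.76→12, 12 − 10.32 = 1.68→2) → #0e0c02

#594c0b, #342d06, #332c06, #0e0c02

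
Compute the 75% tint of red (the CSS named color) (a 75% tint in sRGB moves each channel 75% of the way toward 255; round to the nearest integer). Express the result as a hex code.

CSS red is rgb(255, 0, 0).
Lerp each channel 75% toward 255:
  R: 255 + 0.75×(255−255) = 255 + 0 = 255 → 255
  G: 0 + 0.75×(255−0) = 0 + 191.25 = 191.25 → 191
  B: 0 + 0.75×(255−0) = 0 + 191.25 = 191.25 → 191
rgb(255, 191, 191) = #FFBFBF.

#FFBFBF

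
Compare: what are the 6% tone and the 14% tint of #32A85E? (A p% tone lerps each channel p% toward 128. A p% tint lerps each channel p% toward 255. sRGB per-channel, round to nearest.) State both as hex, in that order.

#32A85E is rgb(50, 168, 94).
6% tone:
  R: 50 + 0.06×(128−50) = 50 + 4.68 = 54.68 → 55
  G: 168 + 0.06×(128−168) = 168 − 2.4 = 165.6 → 166
  B: 94 + 0.06×(128−94) = 94 + 2.04 = 96.04 → 96
  → #37A660
14% tint:
  R: 50 + 28.7 = 78.7 → 79
  G: 168 + 0.14×(255−168) = 168 + 12.18 = 180.18 → 180
  B: 94 + 22.54 = 116.54 → 117
  → #4FB475

#37A660, #4FB475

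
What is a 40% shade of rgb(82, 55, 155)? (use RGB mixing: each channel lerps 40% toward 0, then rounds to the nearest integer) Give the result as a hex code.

#31215d

A 40% shade moves each channel 40% toward 0:
  R: 82 + 0.4×(0−82) = 82 − 32.8 = 49.2 → 49
  G: 55 + 0.4×(0−55) = 55 − 22 = 33 → 33
  B: 155 + 0.4×(0−155) = 155 − 62 = 93 → 93
rgb(49, 33, 93) = #31215d.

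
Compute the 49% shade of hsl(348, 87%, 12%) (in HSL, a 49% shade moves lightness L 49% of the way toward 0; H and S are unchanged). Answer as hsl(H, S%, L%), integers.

L moves 49% from 12 toward 0: 12 − 5.88 = 6.12 → 6.
H and S are unchanged.

hsl(348, 87%, 6%)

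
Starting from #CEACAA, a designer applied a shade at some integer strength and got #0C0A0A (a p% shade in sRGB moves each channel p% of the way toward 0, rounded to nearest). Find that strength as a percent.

94%

#CEACAA is rgb(206, 172, 170); #0C0A0A is rgb(12, 10, 10).
On the R channel (widest range): 12 ≈ 206 + (p/100)(0 − 206), so p ≈ 100×(12 − 206)/(0 − 206) = -19400/-206 = 94.17.
p = 94 reproduces all three channels after rounding.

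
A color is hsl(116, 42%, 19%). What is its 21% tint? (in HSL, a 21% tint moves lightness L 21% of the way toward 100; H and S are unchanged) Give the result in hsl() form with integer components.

L moves 21% from 19 toward 100: 19 + 17.01 = 36.01 → 36.
H and S are unchanged.

hsl(116, 42%, 36%)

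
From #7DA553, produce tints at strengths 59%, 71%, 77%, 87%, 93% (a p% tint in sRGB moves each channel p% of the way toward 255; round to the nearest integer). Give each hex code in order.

#CADAB8, #D9E5CD, #E1EAD7, #EEF3E9, #F6F9F3

#7DA553 is rgb(125, 165, 83).
59%: (125 + 76.7 = 201.7→202, 165 + 53.1 = 218.1→218, 83 + 101.48 = 184.48→184) → #CADAB8
71%: (125 + 92.3 = 217.3→217, 165 + 63.9 = 228.9→229, 83 + 122.12 = 205.12→205) → #D9E5CD
77%: (125 + 100.1 = 225.1→225, 165 + 69.3 = 234.3→234, 83 + 132.44 = 215.44→215) → #E1EAD7
87%: (125 + 113.1 = 238.1→238, 165 + 78.3 = 243.3→243, 83 + 149.64 = 232.64→233) → #EEF3E9
93%: (125 + 120.9 = 245.9→246, 165 + 83.7 = 248.7→249, 83 + 159.96 = 242.96→243) → #F6F9F3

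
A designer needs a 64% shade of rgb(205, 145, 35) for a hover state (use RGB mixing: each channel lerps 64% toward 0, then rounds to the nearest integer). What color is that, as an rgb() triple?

rgb(74, 52, 13)

A 64% shade moves each channel 64% toward 0:
  R: 205 + 0.64×(0−205) = 205 − 131.2 = 73.8 → 74
  G: 145 − 92.8 = 52.2 → 52
  B: 35 + 0.64×(0−35) = 35 − 22.4 = 12.6 → 13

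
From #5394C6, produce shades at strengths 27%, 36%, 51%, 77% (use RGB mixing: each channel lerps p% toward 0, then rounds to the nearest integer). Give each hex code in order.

#3D6C91, #355F7F, #294961, #13222E

#5394C6 is rgb(83, 148, 198).
27%: (83 − 22.41 = 60.59→61, 148 − 39.96 = 108.04→108, 198 − 53.46 = 144.54→145) → #3D6C91
36%: (83 − 29.88 = 53.12→53, 148 − 53.28 = 94.72→95, 198 − 71.28 = 126.72→127) → #355F7F
51%: (83 − 42.33 = 40.67→41, 148 − 75.48 = 72.52→73, 198 − 100.98 = 97.02→97) → #294961
77%: (83 − 63.91 = 19.09→19, 148 − 113.96 = 34.04→34, 198 − 152.46 = 45.54→46) → #13222E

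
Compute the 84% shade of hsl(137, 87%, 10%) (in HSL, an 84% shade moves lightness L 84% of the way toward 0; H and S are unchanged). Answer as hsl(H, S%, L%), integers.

L moves 84% from 10 toward 0: 10 − 8.4 = 1.6 → 2.
H and S are unchanged.

hsl(137, 87%, 2%)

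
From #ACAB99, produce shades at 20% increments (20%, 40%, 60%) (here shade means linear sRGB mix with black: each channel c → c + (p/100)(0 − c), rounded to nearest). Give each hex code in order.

#ACAB99 is rgb(172, 171, 153).
20%: (172 − 34.4 = 137.6→138, 171 − 34.2 = 136.8→137, 153 − 30.6 = 122.4→122) → #8A897A
40%: (172 − 68.8 = 103.2→103, 171 − 68.4 = 102.6→103, 153 − 61.2 = 91.8→92) → #67675C
60%: (172 − 103.2 = 68.8→69, 171 − 102.6 = 68.4→68, 153 − 91.8 = 61.2→61) → #45443D

#8A897A, #67675C, #45443D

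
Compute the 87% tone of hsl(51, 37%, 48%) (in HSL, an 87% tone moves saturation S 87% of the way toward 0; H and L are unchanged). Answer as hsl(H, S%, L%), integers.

hsl(51, 5%, 48%)

S moves 87% from 37 toward 0: 37 − 32.19 = 4.81 → 5.
H and L are unchanged.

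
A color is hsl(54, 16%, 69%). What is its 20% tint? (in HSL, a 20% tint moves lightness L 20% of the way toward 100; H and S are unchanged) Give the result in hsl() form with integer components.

hsl(54, 16%, 75%)

L moves 20% from 69 toward 100: 69 + 6.2 = 75.2 → 75.
H and S are unchanged.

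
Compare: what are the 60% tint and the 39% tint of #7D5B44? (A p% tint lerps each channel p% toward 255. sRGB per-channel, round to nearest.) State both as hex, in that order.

#CBBDB4, #B09B8D

#7D5B44 is rgb(125, 91, 68).
60% tint:
  R: 125 + 0.6×(255−125) = 125 + 78 = 203 → 203
  G: 91 + 0.6×(255−91) = 91 + 98.4 = 189.4 → 189
  B: 68 + 0.6×(255−68) = 68 + 112.2 = 180.2 → 180
  → #CBBDB4
39% tint:
  R: 125 + 0.39×(255−125) = 125 + 50.7 = 175.7 → 176
  G: 91 + 63.96 = 154.96 → 155
  B: 68 + 72.93 = 140.93 → 141
  → #B09B8D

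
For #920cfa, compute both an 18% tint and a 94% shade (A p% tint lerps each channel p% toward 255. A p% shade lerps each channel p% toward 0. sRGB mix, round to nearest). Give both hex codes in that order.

#a638fb, #09010f

#920cfa is rgb(146, 12, 250).
18% tint:
  R: 146 + 0.18×(255−146) = 146 + 19.62 = 165.62 → 166
  G: 12 + 43.74 = 55.74 → 56
  B: 250 + 0.18×(255−250) = 250 + 0.9 = 250.9 → 251
  → #a638fb
94% shade:
  R: 146 − 137.24 = 8.76 → 9
  G: 12 − 11.28 = 0.72 → 1
  B: 250 + 0.94×(0−250) = 250 − 235 = 15 → 15
  → #09010f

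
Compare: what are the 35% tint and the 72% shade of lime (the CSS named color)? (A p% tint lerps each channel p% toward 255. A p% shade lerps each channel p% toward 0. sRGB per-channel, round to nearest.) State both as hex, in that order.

#59ff59, #004700

CSS lime is rgb(0, 255, 0).
35% tint:
  R: 0 + 0.35×(255−0) = 0 + 89.25 = 89.25 → 89
  G: 255 + 0 = 255 → 255
  B: 0 + 0.35×(255−0) = 0 + 89.25 = 89.25 → 89
  → #59ff59
72% shade:
  R: 0 + 0.72×(0−0) = 0 + 0 = 0 → 0
  G: 255 − 183.6 = 71.4 → 71
  B: 0 + 0.72×(0−0) = 0 + 0 = 0 → 0
  → #004700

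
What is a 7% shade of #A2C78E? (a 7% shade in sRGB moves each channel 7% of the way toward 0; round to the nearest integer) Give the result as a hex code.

#97B984

#A2C78E is rgb(162, 199, 142).
Per channel, c → c + 0.07(0 − c):
  R: 162 + 0.07×(0−162) = 162 − 11.34 = 150.66 → 151
  G: 199 − 13.93 = 185.07 → 185
  B: 142 + 0.07×(0−142) = 142 − 9.94 = 132.06 → 132
rgb(151, 185, 132) = #97B984.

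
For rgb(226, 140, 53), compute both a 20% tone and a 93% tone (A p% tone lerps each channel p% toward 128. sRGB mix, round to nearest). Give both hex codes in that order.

20% tone:
  R: 226 − 19.6 = 206.4 → 206
  G: 140 − 2.4 = 137.6 → 138
  B: 53 + 0.2×(128−53) = 53 + 15 = 68 → 68
  → #CE8A44
93% tone:
  R: 226 + 0.93×(128−226) = 226 − 91.14 = 134.86 → 135
  G: 140 − 11.16 = 128.84 → 129
  B: 53 + 69.75 = 122.75 → 123
  → #87817B

#CE8A44, #87817B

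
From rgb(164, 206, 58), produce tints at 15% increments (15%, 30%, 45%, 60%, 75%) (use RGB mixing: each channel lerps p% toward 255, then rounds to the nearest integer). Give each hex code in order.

#b2d558, #bfdd75, #cde493, #dbebb0, #e8f3ce

15%: (164 + 13.65 = 177.65→178, 206 + 7.35 = 213.35→213, 58 + 29.55 = 87.55→88) → #b2d558
30%: (164 + 27.3 = 191.3→191, 206 + 14.7 = 220.7→221, 58 + 59.1 = 117.1→117) → #bfdd75
45%: (164 + 40.95 = 204.95→205, 206 + 22.05 = 228.05→228, 58 + 88.65 = 146.65→147) → #cde493
60%: (164 + 54.6 = 218.6→219, 206 + 29.4 = 235.4→235, 58 + 118.2 = 176.2→176) → #dbebb0
75%: (164 + 68.25 = 232.25→232, 206 + 36.75 = 242.75→243, 58 + 147.75 = 205.75→206) → #e8f3ce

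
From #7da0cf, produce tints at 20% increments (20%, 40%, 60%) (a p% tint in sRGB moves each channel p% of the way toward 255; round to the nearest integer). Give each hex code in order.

#97b3d9, #b1c6e2, #cbd9ec

#7da0cf is rgb(125, 160, 207).
20%: (125 + 26 = 151→151, 160 + 19 = 179→179, 207 + 9.6 = 216.6→217) → #97b3d9
40%: (125 + 52 = 177→177, 160 + 38 = 198→198, 207 + 19.2 = 226.2→226) → #b1c6e2
60%: (125 + 78 = 203→203, 160 + 57 = 217→217, 207 + 28.8 = 235.8→236) → #cbd9ec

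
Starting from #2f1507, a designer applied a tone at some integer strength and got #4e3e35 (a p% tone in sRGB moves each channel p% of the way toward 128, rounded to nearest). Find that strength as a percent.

38%

#2f1507 is rgb(47, 21, 7); #4e3e35 is rgb(78, 62, 53).
On the B channel (widest range): 53 ≈ 7 + (p/100)(128 − 7), so p ≈ 100×(53 − 7)/(128 − 7) = 4600/121 = 38.02.
p = 38 reproduces all three channels after rounding.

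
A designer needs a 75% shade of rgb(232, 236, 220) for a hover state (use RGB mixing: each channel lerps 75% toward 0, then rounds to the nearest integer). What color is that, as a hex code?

#3a3b37

A 75% shade moves each channel 75% toward 0:
  R: 232 + 0.75×(0−232) = 232 − 174 = 58 → 58
  G: 236 + 0.75×(0−236) = 236 − 177 = 59 → 59
  B: 220 + 0.75×(0−220) = 220 − 165 = 55 → 55
rgb(58, 59, 55) = #3a3b37.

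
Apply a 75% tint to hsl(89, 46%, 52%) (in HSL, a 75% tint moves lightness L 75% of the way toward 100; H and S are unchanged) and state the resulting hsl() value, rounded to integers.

hsl(89, 46%, 88%)

L moves 75% from 52 toward 100: 52 + 36 = 88 → 88.
H and S are unchanged.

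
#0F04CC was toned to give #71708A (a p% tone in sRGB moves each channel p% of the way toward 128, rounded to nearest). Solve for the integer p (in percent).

87%

#0F04CC is rgb(15, 4, 204); #71708A is rgb(113, 112, 138).
On the G channel (widest range): 112 ≈ 4 + (p/100)(128 − 4), so p ≈ 100×(112 − 4)/(128 − 4) = 10800/124 = 87.10.
p = 87 reproduces all three channels after rounding.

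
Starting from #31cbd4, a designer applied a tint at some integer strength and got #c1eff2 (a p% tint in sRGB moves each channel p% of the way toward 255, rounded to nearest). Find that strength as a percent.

70%

#31cbd4 is rgb(49, 203, 212); #c1eff2 is rgb(193, 239, 242).
On the R channel (widest range): 193 ≈ 49 + (p/100)(255 − 49), so p ≈ 100×(193 − 49)/(255 − 49) = 14400/206 = 69.90.
p = 70 reproduces all three channels after rounding.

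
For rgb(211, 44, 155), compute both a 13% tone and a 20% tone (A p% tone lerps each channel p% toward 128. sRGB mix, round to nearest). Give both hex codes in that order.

#c83797, #c23d96

13% tone:
  R: 211 − 10.79 = 200.21 → 200
  G: 44 + 0.13×(128−44) = 44 + 10.92 = 54.92 → 55
  B: 155 + 0.13×(128−155) = 155 − 3.51 = 151.49 → 151
  → #c83797
20% tone:
  R: 211 + 0.2×(128−211) = 211 − 16.6 = 194.4 → 194
  G: 44 + 0.2×(128−44) = 44 + 16.8 = 60.8 → 61
  B: 155 + 0.2×(128−155) = 155 − 5.4 = 149.6 → 150
  → #c23d96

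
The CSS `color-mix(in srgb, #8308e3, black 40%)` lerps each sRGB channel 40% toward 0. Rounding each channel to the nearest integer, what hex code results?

#4f0588

#8308e3 is rgb(131, 8, 227).
A 40% shade moves each channel 40% toward 0:
  R: 131 − 52.4 = 78.6 → 79
  G: 8 + 0.4×(0−8) = 8 − 3.2 = 4.8 → 5
  B: 227 − 90.8 = 136.2 → 136
rgb(79, 5, 136) = #4f0588.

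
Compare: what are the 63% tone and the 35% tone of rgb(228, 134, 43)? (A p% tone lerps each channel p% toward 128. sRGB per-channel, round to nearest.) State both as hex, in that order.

63% tone:
  R: 228 − 63 = 165 → 165
  G: 134 − 3.78 = 130.22 → 130
  B: 43 + 0.63×(128−43) = 43 + 53.55 = 96.55 → 97
  → #a58261
35% tone:
  R: 228 + 0.35×(128−228) = 228 − 35 = 193 → 193
  G: 134 − 2.1 = 131.9 → 132
  B: 43 + 29.75 = 72.75 → 73
  → #c18449

#a58261, #c18449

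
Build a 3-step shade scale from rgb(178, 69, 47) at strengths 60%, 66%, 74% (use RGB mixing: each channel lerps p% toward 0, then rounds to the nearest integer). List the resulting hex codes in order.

#471c13, #3d1710, #2e120c

60%: (178 − 106.8 = 71.2→71, 69 − 41.4 = 27.6→28, 47 − 28.2 = 18.8→19) → #471c13
66%: (178 − 117.48 = 60.52→61, 69 − 45.54 = 23.46→23, 47 − 31.02 = 15.98→16) → #3d1710
74%: (178 − 131.72 = 46.28→46, 69 − 51.06 = 17.94→18, 47 − 34.78 = 12.22→12) → #2e120c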